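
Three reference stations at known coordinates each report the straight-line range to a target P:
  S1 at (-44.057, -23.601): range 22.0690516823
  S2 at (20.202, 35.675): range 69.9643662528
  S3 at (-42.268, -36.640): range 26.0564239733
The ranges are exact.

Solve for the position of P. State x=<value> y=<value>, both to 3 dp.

eq1: (x + 44.057)² + (y + 23.601)² = 22.0690516823²
eq2: (x − 20.202)² + (y − 35.675)² = 69.9643662528²
eq3: (x + 42.268)² + (y + 36.640)² = 26.0564239733²
eq1−eq3, eq1−eq2 (x²,y² cancel):
  3.578·x − 26.078·y = 439.152786
  128.518·x + 118.552·y = -5225.169524
det = 3.578·118.552 − -26.078·128.518 = 3775.671460
x = (439.152786·118.552 − -26.078·-5225.169524) / 3775.671460 = -22.300545
y = (3.578·-5225.169524 − 439.152786·128.518) / 3775.671460 = -19.899691

x=-22.301 y=-19.900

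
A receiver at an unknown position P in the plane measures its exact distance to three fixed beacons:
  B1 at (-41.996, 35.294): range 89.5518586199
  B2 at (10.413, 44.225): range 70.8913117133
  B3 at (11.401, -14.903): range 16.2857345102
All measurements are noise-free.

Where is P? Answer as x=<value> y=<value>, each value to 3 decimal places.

eq1: (x + 41.996)² + (y − 35.294)² = 89.5518586199²
eq2: (x − 10.413)² + (y − 44.225)² = 70.8913117133²
eq3: (x − 11.401)² + (y + 14.903)² = 16.2857345102²
eq3−eq1, eq3−eq2 (x²,y² cancel):
  -106.794·x + 100.394·y = -5097.061992
  -1.976·x + 118.256·y = -3048.153944
det = -106.794·118.256 − 100.394·-1.976 = -12430.652720
x = (-5097.061992·118.256 − 100.394·-3048.153944) / -12430.652720 = 23.871779
y = (-106.794·-3048.153944 − -5097.061992·-1.976) / -12430.652720 = -25.377007

x=23.872 y=-25.377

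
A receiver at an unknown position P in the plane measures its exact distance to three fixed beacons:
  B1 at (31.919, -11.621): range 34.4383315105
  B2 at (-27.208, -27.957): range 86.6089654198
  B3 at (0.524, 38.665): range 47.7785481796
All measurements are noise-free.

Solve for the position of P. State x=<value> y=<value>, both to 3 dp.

x=44.662 y=20.373

eq1: (x − 31.919)² + (y + 11.621)² = 34.4383315105²
eq2: (x + 27.208)² + (y + 27.957)² = 86.6089654198²
eq3: (x − 0.524)² + (y − 38.665)² = 47.7785481796²
eq3−eq2, eq3−eq1 (x²,y² cancel):
  -55.464·x − 133.244·y = -5191.710913
  62.790·x − 100.572·y = 755.404390
det = -55.464·-100.572 − -133.244·62.790 = 13944.516168
x = (-5191.710913·-100.572 − -133.244·755.404390) / 13944.516168 = 44.662278
y = (-55.464·755.404390 − -5191.710913·62.790) / 13944.516168 = 20.372867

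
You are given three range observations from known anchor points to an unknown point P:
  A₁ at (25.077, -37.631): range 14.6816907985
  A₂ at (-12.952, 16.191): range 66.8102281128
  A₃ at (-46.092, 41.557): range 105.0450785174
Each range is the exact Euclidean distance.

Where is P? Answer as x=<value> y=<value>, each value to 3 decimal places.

eq1: (x − 25.077)² + (y + 37.631)² = 14.6816907985²
eq2: (x + 12.952)² + (y − 16.191)² = 66.8102281128²
eq3: (x + 46.092)² + (y − 41.557)² = 105.0450785174²
eq2−eq1, eq2−eq3 (x²,y² cancel):
  76.058·x − 107.644·y = 5863.099841
  -66.280·x + 50.732·y = -3149.308012
det = 76.058·50.732 − -107.644·-66.280 = -3276.069864
x = (5863.099841·50.732 − -107.644·-3149.308012) / -3276.069864 = 12.685117
y = (76.058·-3149.308012 − 5863.099841·-66.280) / -3276.069864 = -45.504582

x=12.685 y=-45.505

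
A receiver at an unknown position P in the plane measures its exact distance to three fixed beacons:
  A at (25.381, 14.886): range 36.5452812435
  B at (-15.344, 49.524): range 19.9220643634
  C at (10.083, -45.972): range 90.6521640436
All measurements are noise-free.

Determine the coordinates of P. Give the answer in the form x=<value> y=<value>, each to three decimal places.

x=3.927 y=44.471

eq1: (x − 25.381)² + (y − 14.886)² = 36.5452812435²
eq2: (x + 15.344)² + (y − 49.524)² = 19.9220643634²
eq3: (x − 10.083)² + (y + 45.972)² = 90.6521640436²
eq3−eq1, eq3−eq2 (x²,y² cancel):
  30.596·x + 121.716·y = 5532.953749
  -50.854·x + 190.992·y = 8293.899436
det = 30.596·190.992 − 121.716·-50.854 = 12033.336696
x = (5532.953749·190.992 − 121.716·8293.899436) / 12033.336696 = 3.926562
y = (30.596·8293.899436 − 5532.953749·-50.854) / 12033.336696 = 44.470872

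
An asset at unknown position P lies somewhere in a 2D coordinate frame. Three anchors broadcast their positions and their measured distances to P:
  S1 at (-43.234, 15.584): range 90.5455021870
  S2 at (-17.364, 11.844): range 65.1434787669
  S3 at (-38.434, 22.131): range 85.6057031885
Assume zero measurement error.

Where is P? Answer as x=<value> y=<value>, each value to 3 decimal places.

x=47.161 y=20.797

eq1: (x + 43.234)² + (y − 15.584)² = 90.5455021870²
eq2: (x + 17.364)² + (y − 11.844)² = 65.1434787669²
eq3: (x + 38.434)² + (y − 22.131)² = 85.6057031885²
eq3−eq2, eq3−eq1 (x²,y² cancel):
  42.140·x − 20.574·y = 1559.498908
  -9.600·x − 13.094·y = -725.065253
det = 42.140·-13.094 − -20.574·-9.600 = -749.291560
x = (1559.498908·-13.094 − -20.574·-725.065253) / -749.291560 = 47.161310
y = (42.140·-725.065253 − 1559.498908·-9.600) / -749.291560 = 20.797058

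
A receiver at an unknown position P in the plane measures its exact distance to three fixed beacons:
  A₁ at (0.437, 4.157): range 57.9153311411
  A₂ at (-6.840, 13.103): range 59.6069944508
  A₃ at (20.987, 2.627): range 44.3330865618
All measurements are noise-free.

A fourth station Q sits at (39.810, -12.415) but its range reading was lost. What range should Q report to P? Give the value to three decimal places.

eq1: (x − 0.437)² + (y − 4.157)² = 57.9153311411²
eq2: (x + 6.840)² + (y − 13.103)² = 59.6069944508²
eq3: (x − 20.987)² + (y − 2.627)² = 44.3330865618²
eq2−eq1, eq2−eq3 (x²,y² cancel):
  14.554·x − 17.892·y = -2.194385
  55.654·x − 20.952·y = 1816.452312
det = 14.554·-20.952 − -17.892·55.654 = 690.825960
x = (-2.194385·-20.952 − -17.892·1816.452312) / 690.825960 = 47.111637
y = (14.554·1816.452312 − -2.194385·55.654) / 690.825960 = 38.444955
|P − Q| = √((47.111637 − 39.810)² + (38.444955 − -12.415)²) = 51.381407

51.381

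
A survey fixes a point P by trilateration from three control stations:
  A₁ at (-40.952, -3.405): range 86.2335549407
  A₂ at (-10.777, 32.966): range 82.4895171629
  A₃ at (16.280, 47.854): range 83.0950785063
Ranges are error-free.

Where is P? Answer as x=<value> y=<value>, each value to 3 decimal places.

x=40.534 y=-31.623

eq1: (x + 40.952)² + (y + 3.405)² = 86.2335549407²
eq2: (x + 10.777)² + (y − 32.966)² = 82.4895171629²
eq3: (x − 16.280)² + (y − 47.854)² = 83.0950785063²
eq2−eq1, eq2−eq3 (x²,y² cancel):
  -60.350·x − 72.742·y = -145.946112
  54.114·x + 29.776·y = 1251.871201
det = -60.350·29.776 − -72.742·54.114 = 2139.378988
x = (-145.946112·29.776 − -72.742·1251.871201) / 2139.378988 = 40.534157
y = (-60.350·1251.871201 − -145.946112·54.114) / 2139.378988 = -31.622587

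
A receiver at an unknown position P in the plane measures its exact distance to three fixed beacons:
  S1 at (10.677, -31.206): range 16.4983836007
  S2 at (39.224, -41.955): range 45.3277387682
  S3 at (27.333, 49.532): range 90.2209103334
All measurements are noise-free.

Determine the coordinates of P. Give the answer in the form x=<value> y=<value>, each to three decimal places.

x=-5.488 y=-34.507

eq1: (x − 10.677)² + (y + 31.206)² = 16.4983836007²
eq2: (x − 39.224)² + (y + 41.955)² = 45.3277387682²
eq3: (x − 27.333)² + (y − 49.532)² = 90.2209103334²
eq1−eq2, eq1−eq3 (x²,y² cancel):
  57.094·x − 21.498·y = 428.524196
  33.312·x + 161.476·y = -5754.916852
det = 57.094·161.476 − -21.498·33.312 = 9935.452120
x = (428.524196·161.476 − -21.498·-5754.916852) / 9935.452120 = -5.487705
y = (57.094·-5754.916852 − 428.524196·33.312) / 9935.452120 = -34.507360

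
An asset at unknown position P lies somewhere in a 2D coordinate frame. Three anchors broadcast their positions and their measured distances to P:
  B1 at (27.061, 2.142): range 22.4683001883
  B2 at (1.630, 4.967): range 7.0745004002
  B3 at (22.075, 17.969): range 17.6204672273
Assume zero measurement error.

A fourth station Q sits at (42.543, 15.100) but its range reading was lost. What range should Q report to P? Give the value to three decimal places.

eq1: (x − 27.061)² + (y − 2.142)² = 22.4683001883²
eq2: (x − 1.630)² + (y − 4.967)² = 7.0745004002²
eq3: (x − 22.075)² + (y − 17.969)² = 17.6204672273²
eq2−eq3, eq2−eq1 (x²,y² cancel):
  40.890·x + 26.004·y = 522.430288
  50.862·x − 5.650·y = 254.781939
det = 40.890·-5.650 − 26.004·50.862 = -1553.643948
x = (522.430288·-5.650 − 26.004·254.781939) / -1553.643948 = 6.164270
y = (40.890·254.781939 − 522.430288·50.862) / -1553.643948 = 10.397373
|P − Q| = √((6.164270 − 42.543)² + (10.397373 − 15.100)²) = 36.681422

36.681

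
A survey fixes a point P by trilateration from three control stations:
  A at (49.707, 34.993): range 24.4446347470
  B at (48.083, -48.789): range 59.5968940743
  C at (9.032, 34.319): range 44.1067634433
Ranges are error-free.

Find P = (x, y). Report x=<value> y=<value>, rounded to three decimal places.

x=46.334 y=10.782

eq1: (x − 49.707)² + (y − 34.993)² = 24.4446347470²
eq2: (x − 48.083)² + (y + 48.789)² = 59.5968940743²
eq3: (x − 9.032)² + (y − 34.319)² = 44.1067634433²
eq3−eq2, eq3−eq1 (x²,y² cancel):
  78.102·x − 166.216·y = 1826.587423
  81.350·x + 1.348·y = 3783.791527
det = 78.102·1.348 − -166.216·81.350 = 13626.953096
x = (1826.587423·1.348 − -166.216·3783.791527) / 13626.953096 = 46.333830
y = (78.102·3783.791527 − 1826.587423·81.350) / 13626.953096 = 10.782219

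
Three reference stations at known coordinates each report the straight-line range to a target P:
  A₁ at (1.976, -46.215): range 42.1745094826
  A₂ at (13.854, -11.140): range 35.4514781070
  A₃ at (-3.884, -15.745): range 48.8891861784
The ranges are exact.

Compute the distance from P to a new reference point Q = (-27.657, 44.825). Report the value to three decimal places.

eq1: (x − 1.976)² + (y + 46.215)² = 42.1745094826²
eq2: (x − 13.854)² + (y + 11.140)² = 35.4514781070²
eq3: (x + 3.884)² + (y + 15.745)² = 48.8891861784²
eq1−eq3, eq1−eq2 (x²,y² cancel):
  -11.720·x + 60.940·y = -2488.203595
  23.756·x + 70.150·y = -1301.815935
det = -11.720·70.150 − 60.940·23.756 = -2269.848640
x = (-2488.203595·70.150 − 60.940·-1301.815935) / -2269.848640 = 41.947651
y = (-11.720·-1301.815935 − -2488.203595·23.756) / -2269.848640 = -32.762998
|P − Q| = √((41.947651 − -27.657)² + (-32.762998 − 44.825)²) = 104.233895

104.234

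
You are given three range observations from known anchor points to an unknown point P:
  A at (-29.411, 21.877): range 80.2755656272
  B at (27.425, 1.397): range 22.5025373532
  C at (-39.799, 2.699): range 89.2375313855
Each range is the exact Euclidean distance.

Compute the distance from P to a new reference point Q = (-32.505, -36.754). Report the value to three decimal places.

92.550

eq1: (x + 29.411)² + (y − 21.877)² = 80.2755656272²
eq2: (x − 27.425)² + (y − 1.397)² = 22.5025373532²
eq3: (x + 39.799)² + (y − 2.699)² = 89.2375313855²
eq3−eq1, eq3−eq2 (x²,y² cancel):
  20.776·x + 38.356·y = 1271.535619
  134.448·x − 2.604·y = 6619.810052
det = 20.776·-2.604 − 38.356·134.448 = -5210.988192
x = (1271.535619·-2.604 − 38.356·6619.810052) / -5210.988192 = 49.361178
y = (20.776·6619.810052 − 1271.535619·134.448) / -5210.988192 = 6.413802
|P − Q| = √((49.361178 − -32.505)² + (6.413802 − -36.754)²) = 92.550149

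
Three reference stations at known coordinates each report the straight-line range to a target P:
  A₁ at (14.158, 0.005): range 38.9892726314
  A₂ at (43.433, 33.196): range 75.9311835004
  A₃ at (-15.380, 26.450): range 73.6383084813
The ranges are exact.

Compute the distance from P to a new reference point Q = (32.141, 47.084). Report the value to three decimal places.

86.776

eq1: (x − 14.158)² + (y − 0.005)² = 38.9892726314²
eq2: (x − 43.433)² + (y − 33.196)² = 75.9311835004²
eq3: (x + 15.380)² + (y − 26.450)² = 73.6383084813²
eq3−eq1, eq3−eq2 (x²,y² cancel):
  59.076·x − 52.890·y = 3166.739185
  117.626·x + 13.492·y = 1709.308853
det = 59.076·13.492 − -52.890·117.626 = 7018.292532
x = (3166.739185·13.492 − -52.890·1709.308853) / 7018.292532 = 18.969142
y = (59.076·1709.308853 − 3166.739185·117.626) / 7018.292532 = -38.686295
|P − Q| = √((18.969142 − 32.141)² + (-38.686295 − 47.084)²) = 86.775811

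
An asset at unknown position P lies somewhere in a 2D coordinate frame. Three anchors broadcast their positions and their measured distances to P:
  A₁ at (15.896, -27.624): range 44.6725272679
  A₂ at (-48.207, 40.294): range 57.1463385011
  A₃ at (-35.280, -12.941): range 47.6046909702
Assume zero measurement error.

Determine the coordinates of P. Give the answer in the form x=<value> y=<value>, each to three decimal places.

eq1: (x − 15.896)² + (y + 27.624)² = 44.6725272679²
eq2: (x + 48.207)² + (y − 40.294)² = 57.1463385011²
eq3: (x + 35.280)² + (y + 12.941)² = 47.6046909702²
eq3−eq2, eq3−eq1 (x²,y² cancel):
  -25.854·x + 106.470·y = 1535.876002
  102.352·x − 29.366·y = -125.807779
det = -25.854·-29.366 − 106.470·102.352 = -10138.188876
x = (1535.876002·-29.366 − 106.470·-125.807779) / -10138.188876 = 3.127559
y = (-25.854·-125.807779 − 1535.876002·102.352) / -10138.188876 = 15.184896

x=3.128 y=15.185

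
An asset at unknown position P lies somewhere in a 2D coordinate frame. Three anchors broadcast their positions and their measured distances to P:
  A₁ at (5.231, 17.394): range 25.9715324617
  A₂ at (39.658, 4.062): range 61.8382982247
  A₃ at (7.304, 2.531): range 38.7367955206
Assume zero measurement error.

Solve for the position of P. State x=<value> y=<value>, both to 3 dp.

eq1: (x − 5.231)² + (y − 17.394)² = 25.9715324617²
eq2: (x − 39.658)² + (y − 4.062)² = 61.8382982247²
eq3: (x − 7.304)² + (y − 2.531)² = 38.7367955206²
eq2−eq3, eq2−eq1 (x²,y² cancel):
  -64.708·x − 3.062·y = 793.933369
  -68.854·x + 26.664·y = 1890.112418
det = -64.708·26.664 − -3.062·-68.854 = -1936.205060
x = (793.933369·26.664 − -3.062·1890.112418) / -1936.205060 = -13.922577
y = (-64.708·1890.112418 − 793.933369·-68.854) / -1936.205060 = 34.934268

x=-13.923 y=34.934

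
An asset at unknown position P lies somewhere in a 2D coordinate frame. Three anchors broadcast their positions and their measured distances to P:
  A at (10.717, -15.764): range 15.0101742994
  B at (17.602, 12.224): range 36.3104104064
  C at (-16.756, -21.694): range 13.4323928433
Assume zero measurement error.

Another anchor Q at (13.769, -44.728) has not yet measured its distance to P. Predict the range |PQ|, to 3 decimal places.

eq1: (x − 10.717)² + (y + 15.764)² = 15.0101742994²
eq2: (x − 17.602)² + (y − 12.224)² = 36.3104104064²
eq3: (x + 16.756)² + (y + 21.694)² = 13.4323928433²
eq3−eq1, eq3−eq2 (x²,y² cancel):
  54.946·x + 11.860·y = -432.911542
  68.716·x + 67.836·y = -1430.153318
det = 54.946·67.836 − 11.860·68.716 = 2912.345096
x = (-432.911542·67.836 − 11.860·-1430.153318) / 2912.345096 = -4.259581
y = (54.946·-1430.153318 − -432.911542·68.716) / 2912.345096 = -16.767675
|P − Q| = √((-4.259581 − 13.769)² + (-16.767675 − -44.728)²) = 33.268747

33.269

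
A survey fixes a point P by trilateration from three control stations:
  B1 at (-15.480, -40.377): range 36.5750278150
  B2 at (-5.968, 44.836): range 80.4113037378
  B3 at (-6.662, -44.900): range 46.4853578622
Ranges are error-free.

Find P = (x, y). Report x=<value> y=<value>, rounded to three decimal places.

eq1: (x + 15.480)² + (y + 40.377)² = 36.5750278150²
eq2: (x + 5.968)² + (y − 44.836)² = 80.4113037378²
eq3: (x + 6.662)² + (y + 44.900)² = 46.4853578622²
eq3−eq2, eq3−eq1 (x²,y² cancel):
  1.388·x + 179.472·y = -4319.597597
  -17.636·x + 9.046·y = 632.696121
det = 1.388·9.046 − 179.472·-17.636 = 3177.724040
x = (-4319.597597·9.046 − 179.472·632.696121) / 3177.724040 = -48.030073
y = (1.388·632.696121 − -4319.597597·-17.636) / 3177.724040 = -23.696910

x=-48.030 y=-23.697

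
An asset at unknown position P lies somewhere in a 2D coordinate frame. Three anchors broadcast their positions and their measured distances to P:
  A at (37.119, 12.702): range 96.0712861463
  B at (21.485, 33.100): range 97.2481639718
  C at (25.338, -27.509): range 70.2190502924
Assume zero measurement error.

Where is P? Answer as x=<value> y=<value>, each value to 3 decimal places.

eq1: (x − 37.119)² + (y − 12.702)² = 96.0712861463²
eq2: (x − 21.485)² + (y − 33.100)² = 97.2481639718²
eq3: (x − 25.338)² + (y + 27.509)² = 70.2190502924²
eq2−eq3, eq2−eq1 (x²,y² cancel):
  7.706·x − 121.218·y = 4368.034472
  31.268·x − 40.796·y = 209.459114
det = 7.706·-40.796 − -121.218·31.268 = 3475.870448
x = (4368.034472·-40.796 − -121.218·209.459114) / 3475.870448 = -43.962547
y = (7.706·209.459114 − 4368.034472·31.268) / 3475.870448 = -38.829298

x=-43.963 y=-38.829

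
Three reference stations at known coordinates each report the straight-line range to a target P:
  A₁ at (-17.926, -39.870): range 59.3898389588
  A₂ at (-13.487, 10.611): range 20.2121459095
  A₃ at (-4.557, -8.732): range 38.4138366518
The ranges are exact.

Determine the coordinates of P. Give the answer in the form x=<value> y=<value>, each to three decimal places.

x=-32.405 y=17.728

eq1: (x + 17.926)² + (y + 39.870)² = 59.3898389588²
eq2: (x + 13.487)² + (y − 10.611)² = 20.2121459095²
eq3: (x + 4.557)² + (y + 8.732)² = 38.4138366518²
eq3−eq2, eq3−eq1 (x²,y² cancel):
  -17.860·x + 38.686·y = 1264.570421
  -26.738·x − 62.276·y = -237.585822
det = -17.860·-62.276 − 38.686·-26.738 = 2146.635628
x = (1264.570421·-62.276 − 38.686·-237.585822) / 2146.635628 = -32.404727
y = (-17.860·-237.585822 − 1264.570421·-26.738) / 2146.635628 = 17.727912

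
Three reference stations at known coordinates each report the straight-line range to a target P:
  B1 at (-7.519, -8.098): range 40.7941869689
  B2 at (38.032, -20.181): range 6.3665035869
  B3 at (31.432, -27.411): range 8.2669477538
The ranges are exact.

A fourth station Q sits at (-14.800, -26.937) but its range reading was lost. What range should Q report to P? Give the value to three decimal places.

47.196

eq1: (x + 7.519)² + (y + 8.098)² = 40.7941869689²
eq2: (x − 38.032)² + (y + 20.181)² = 6.3665035869²
eq3: (x − 31.432)² + (y + 27.411)² = 8.2669477538²
eq3−eq1, eq3−eq2 (x²,y² cancel):
  -77.902·x + 38.626·y = -3213.043845
  13.200·x + 14.460·y = 142.182297
det = -77.902·14.460 − 38.626·13.200 = -1636.326120
x = (-3213.043845·14.460 − 38.626·142.182297) / -1636.326120 = 31.749507
y = (-77.902·142.182297 − -3213.043845·13.200) / -1636.326120 = -19.150152
|P − Q| = √((31.749507 − -14.800)² + (-19.150152 − -26.937)²) = 47.196309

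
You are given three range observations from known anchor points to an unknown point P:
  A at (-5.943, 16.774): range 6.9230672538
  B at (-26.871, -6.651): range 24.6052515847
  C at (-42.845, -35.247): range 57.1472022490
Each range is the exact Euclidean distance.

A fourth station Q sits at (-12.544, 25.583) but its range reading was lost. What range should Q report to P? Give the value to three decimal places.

13.215

eq1: (x + 5.943)² + (y − 16.774)² = 6.9230672538²
eq2: (x + 26.871)² + (y + 6.651)² = 24.6052515847²
eq3: (x + 42.845)² + (y + 35.247)² = 57.1472022490²
eq1−eq3, eq1−eq2 (x²,y² cancel):
  -73.804·x − 104.042·y = -456.515156
  -41.856·x − 46.850·y = -107.889428
det = -73.804·-46.850 − -104.042·-41.856 = -897.064552
x = (-456.515156·-46.850 − -104.042·-107.889428) / -897.064552 = -11.328843
y = (-73.804·-107.889428 − -456.515156·-41.856) / -897.064552 = 12.424108
|P − Q| = √((-11.328843 − -12.544)² + (12.424108 − 25.583)²) = 13.214880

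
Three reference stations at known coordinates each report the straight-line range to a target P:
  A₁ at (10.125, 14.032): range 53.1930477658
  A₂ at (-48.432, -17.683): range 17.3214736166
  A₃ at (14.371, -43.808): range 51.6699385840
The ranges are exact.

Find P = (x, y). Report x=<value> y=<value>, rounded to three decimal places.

eq1: (x − 10.125)² + (y − 14.032)² = 53.1930477658²
eq2: (x + 48.432)² + (y + 17.683)² = 17.3214736166²
eq3: (x − 14.371)² + (y + 43.808)² = 51.6699385840²
eq2−eq3, eq2−eq1 (x²,y² cancel):
  125.606·x − 52.250·y = -2902.429713
  117.114·x + 63.430·y = -4888.401346
det = 125.606·63.430 − -52.250·117.114 = 14086.395080
x = (-2902.429713·63.430 − -52.250·-4888.401346) / 14086.395080 = -31.201744
y = (125.606·-4888.401346 − -2902.429713·117.114) / 14086.395080 = -19.458306

x=-31.202 y=-19.458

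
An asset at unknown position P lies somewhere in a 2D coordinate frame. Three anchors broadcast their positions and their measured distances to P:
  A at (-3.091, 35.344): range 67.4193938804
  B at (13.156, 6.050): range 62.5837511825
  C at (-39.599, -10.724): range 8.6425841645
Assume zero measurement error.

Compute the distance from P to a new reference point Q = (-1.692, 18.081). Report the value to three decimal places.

55.966

eq1: (x + 3.091)² + (y − 35.344)² = 67.4193938804²
eq2: (x − 13.156)² + (y − 6.050)² = 62.5837511825²
eq3: (x + 39.599)² + (y + 10.724)² = 8.6425841645²
eq2−eq1, eq2−eq3 (x²,y² cancel):
  -32.494·x + 58.588·y = 420.421022
  -105.510·x − 33.548·y = 5315.433792
det = -32.494·-33.548 − 58.588·-105.510 = 7271.728592
x = (420.421022·-33.548 − 58.588·5315.433792) / 7271.728592 = -44.765824
y = (-32.494·5315.433792 − 420.421022·-105.510) / 7271.728592 = -17.652073
|P − Q| = √((-44.765824 − -1.692)² + (-17.652073 − 18.081)²) = 55.966122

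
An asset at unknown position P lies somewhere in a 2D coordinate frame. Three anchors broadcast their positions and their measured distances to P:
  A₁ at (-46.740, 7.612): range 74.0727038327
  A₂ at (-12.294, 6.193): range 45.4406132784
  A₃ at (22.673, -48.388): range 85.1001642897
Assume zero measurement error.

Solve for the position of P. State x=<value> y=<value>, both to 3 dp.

x=21.381 y=36.702

eq1: (x + 46.740)² + (y − 7.612)² = 74.0727038327²
eq2: (x + 12.294)² + (y − 6.193)² = 45.4406132784²
eq3: (x − 22.673)² + (y + 48.388)² = 85.1001642897²
eq1−eq3, eq1−eq2 (x²,y² cancel):
  138.826·x − 112.000·y = -1142.379180
  68.892·x − 2.838·y = 1368.841659
det = 138.826·-2.838 − -112.000·68.892 = 7321.915812
x = (-1142.379180·-2.838 − -112.000·1368.841659) / 7321.915812 = 21.381335
y = (138.826·1368.841659 − -1142.379180·68.892) / 7321.915812 = 36.702361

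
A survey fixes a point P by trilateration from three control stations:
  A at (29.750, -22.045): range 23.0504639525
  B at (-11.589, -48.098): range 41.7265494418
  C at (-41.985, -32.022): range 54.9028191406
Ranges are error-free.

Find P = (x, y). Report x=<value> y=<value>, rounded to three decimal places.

x=9.077 y=-11.849

eq1: (x − 29.750)² + (y + 22.045)² = 23.0504639525²
eq2: (x + 11.589)² + (y + 48.098)² = 41.7265494418²
eq3: (x + 41.985)² + (y + 32.022)² = 54.9028191406²
eq1−eq3, eq1−eq2 (x²,y² cancel):
  -143.470·x − 19.954·y = -1065.891477
  -82.678·x − 52.106·y = -133.103040
det = -143.470·-52.106 − -19.954·-82.678 = 5825.891008
x = (-1065.891477·-52.106 − -19.954·-133.103040) / 5825.891008 = 9.077307
y = (-143.470·-133.103040 − -1065.891477·-82.678) / 5825.891008 = -11.848743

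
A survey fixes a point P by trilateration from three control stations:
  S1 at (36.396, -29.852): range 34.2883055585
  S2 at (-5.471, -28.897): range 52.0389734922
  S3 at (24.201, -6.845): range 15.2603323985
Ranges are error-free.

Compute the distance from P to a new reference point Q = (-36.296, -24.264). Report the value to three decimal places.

76.404

eq1: (x − 36.396)² + (y + 29.852)² = 34.2883055585²
eq2: (x + 5.471)² + (y + 28.897)² = 52.0389734922²
eq3: (x − 24.201)² + (y + 6.845)² = 15.2603323985²
eq3−eq2, eq3−eq1 (x²,y² cancel):
  -59.344·x − 44.104·y = -2242.750993
  24.390·x − 46.014·y = 640.458141
det = -59.344·-46.014 − -44.104·24.390 = 3806.351376
x = (-2242.750993·-46.014 − -44.104·640.458141) / 3806.351376 = 34.532994
y = (-59.344·640.458141 − -2242.750993·24.390) / 3806.351376 = 4.385656
|P − Q| = √((34.532994 − -36.296)² + (4.385656 − -24.264)²) = 76.403856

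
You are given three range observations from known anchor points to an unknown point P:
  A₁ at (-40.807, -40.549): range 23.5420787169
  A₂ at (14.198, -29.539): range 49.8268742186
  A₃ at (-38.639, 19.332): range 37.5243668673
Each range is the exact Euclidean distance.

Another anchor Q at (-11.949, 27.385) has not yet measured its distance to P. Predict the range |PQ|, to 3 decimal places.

50.515

eq1: (x + 40.807)² + (y + 40.549)² = 23.5420787169²
eq2: (x − 14.198)² + (y + 29.539)² = 49.8268742186²
eq3: (x + 38.639)² + (y − 19.332)² = 37.5243668673²
eq3−eq1, eq3−eq2 (x²,y² cancel):
  -4.336·x − 119.762·y = 2296.582743
  105.674·x − 97.742·y = -1867.202106
det = -4.336·-97.742 − -119.762·105.674 = 13079.538900
x = (2296.582743·-97.742 − -119.762·-1867.202106) / 13079.538900 = -34.259040
y = (-4.336·-1867.202106 − 2296.582743·105.674) / 13079.538900 = -17.935869
|P − Q| = √((-34.259040 − -11.949)² + (-17.935869 − 27.385)²) = 50.514543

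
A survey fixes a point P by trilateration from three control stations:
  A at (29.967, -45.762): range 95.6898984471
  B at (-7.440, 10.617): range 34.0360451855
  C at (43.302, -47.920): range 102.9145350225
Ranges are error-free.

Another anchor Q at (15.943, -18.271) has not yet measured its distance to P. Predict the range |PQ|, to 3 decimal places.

65.191

eq1: (x − 29.967)² + (y + 45.762)² = 95.6898984471²
eq2: (x + 7.440)² + (y − 10.617)² = 34.0360451855²
eq3: (x − 43.302)² + (y + 47.920)² = 102.9145350225²
eq2−eq3, eq2−eq1 (x²,y² cancel):
  101.484·x − 117.074·y = -5429.633832
  74.814·x − 112.758·y = -5173.996849
det = 101.484·-112.758 − -117.074·74.814 = -2684.358636
x = (-5429.633832·-112.758 − -117.074·-5173.996849) / -2684.358636 = -2.419254
y = (101.484·-5173.996849 − -5429.633832·74.814) / -2684.358636 = 44.280697
|P − Q| = √((-2.419254 − 15.943)² + (44.280697 − -18.271)²) = 65.191158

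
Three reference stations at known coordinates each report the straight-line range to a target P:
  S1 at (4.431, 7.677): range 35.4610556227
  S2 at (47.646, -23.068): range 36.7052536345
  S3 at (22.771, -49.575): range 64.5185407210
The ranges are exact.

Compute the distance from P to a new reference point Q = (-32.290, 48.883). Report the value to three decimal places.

80.407

eq1: (x − 4.431)² + (y − 7.677)² = 35.4610556227²
eq2: (x − 47.646)² + (y + 23.068)² = 36.7052536345²
eq3: (x − 22.771)² + (y + 49.575)² = 64.5185407210²
eq2−eq3, eq2−eq1 (x²,y² cancel):
  -49.750·x − 53.014·y = -2641.441326
  -86.430·x + 61.490·y = -2633.914672
det = -49.750·61.490 − -53.014·-86.430 = -7641.127520
x = (-2641.441326·61.490 − -53.014·-2633.914672) / -7641.127520 = 39.530368
y = (-49.750·-2633.914672 − -2641.441326·-86.430) / -7641.127520 = 12.728818
|P − Q| = √((39.530368 − -32.290)² + (12.728818 − 48.883)²) = 80.407028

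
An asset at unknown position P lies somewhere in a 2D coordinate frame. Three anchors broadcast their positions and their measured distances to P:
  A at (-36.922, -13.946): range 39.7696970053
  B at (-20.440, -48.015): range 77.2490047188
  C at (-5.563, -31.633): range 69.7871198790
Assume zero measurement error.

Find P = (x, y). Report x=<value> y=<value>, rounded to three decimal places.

x=-46.989 y=24.528

eq1: (x + 36.922)² + (y + 13.946)² = 39.7696970053²
eq2: (x + 20.440)² + (y + 48.015)² = 77.2490047188²
eq3: (x + 5.563)² + (y + 31.633)² = 69.7871198790²
eq1−eq2, eq1−eq3 (x²,y² cancel):
  32.964·x − 68.138·y = -3220.271105
  62.718·x − 35.374·y = -3814.744643
det = 32.964·-35.374 − -68.138·62.718 = 3107.410548
x = (-3220.271105·-35.374 − -68.138·-3814.744643) / 3107.410548 = -46.989350
y = (32.964·-3814.744643 − -3220.271105·62.718) / 3107.410548 = 24.528372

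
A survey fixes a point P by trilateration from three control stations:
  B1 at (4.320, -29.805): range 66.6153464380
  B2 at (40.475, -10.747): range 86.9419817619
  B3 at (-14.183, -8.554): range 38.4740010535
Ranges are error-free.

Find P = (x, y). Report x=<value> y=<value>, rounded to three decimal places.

x=-41.322 y=18.717

eq1: (x − 4.320)² + (y + 29.805)² = 66.6153464380²
eq2: (x − 40.475)² + (y + 10.747)² = 86.9419817619²
eq3: (x + 14.183)² + (y + 8.554)² = 38.4740010535²
eq1−eq3, eq1−eq2 (x²,y² cancel):
  -37.006·x + 42.502·y = 2324.683604
  72.310·x + 38.116·y = -2274.580603
det = -37.006·38.116 − 42.502·72.310 = -4483.840316
x = (2324.683604·38.116 − 42.502·-2274.580603) / -4483.840316 = -41.322137
y = (-37.006·-2274.580603 − 2324.683604·72.310) / -4483.840316 = 18.717157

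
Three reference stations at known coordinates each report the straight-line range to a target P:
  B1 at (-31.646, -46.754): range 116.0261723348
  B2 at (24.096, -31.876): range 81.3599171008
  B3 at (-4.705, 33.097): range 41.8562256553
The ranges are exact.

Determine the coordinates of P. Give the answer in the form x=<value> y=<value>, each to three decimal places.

eq1: (x + 31.646)² + (y + 46.754)² = 116.0261723348²
eq2: (x − 24.096)² + (y + 31.876)² = 81.3599171008²
eq3: (x + 4.705)² + (y − 33.097)² = 41.8562256553²
eq2−eq1, eq2−eq3 (x²,y² cancel):
  -111.484·x − 29.756·y = -5251.927316
  -57.602·x + 129.946·y = 4388.344327
det = -111.484·129.946 − -29.756·-57.602 = -16200.904976
x = (-5251.927316·129.946 − -29.756·4388.344327) / -16200.904976 = 34.065219
y = (-111.484·4388.344327 − -5251.927316·-57.602) / -16200.904976 = 48.870831

x=34.065 y=48.871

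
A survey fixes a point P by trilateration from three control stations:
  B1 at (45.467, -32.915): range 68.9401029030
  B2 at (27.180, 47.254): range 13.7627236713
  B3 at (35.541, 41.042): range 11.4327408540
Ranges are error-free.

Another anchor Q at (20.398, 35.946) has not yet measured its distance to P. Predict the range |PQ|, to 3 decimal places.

eq1: (x − 45.467)² + (y + 32.915)² = 68.9401029030²
eq2: (x − 27.180)² + (y − 47.254)² = 13.7627236713²
eq3: (x − 35.541)² + (y − 41.042)² = 11.4327408540²
eq2−eq3, eq2−eq1 (x²,y² cancel):
  16.722·x − 12.424·y = 34.620528
  36.574·x − 160.338·y = -4384.372827
det = 16.722·-160.338 − -12.424·36.574 = -2226.776660
x = (34.620528·-160.338 − -12.424·-4384.372827) / -2226.776660 = 26.954852
y = (16.722·-4384.372827 − 34.620528·36.574) / -2226.776660 = 33.493118
|P − Q| = √((26.954852 − 20.398)² + (33.493118 − 35.946)²) = 7.000638

7.001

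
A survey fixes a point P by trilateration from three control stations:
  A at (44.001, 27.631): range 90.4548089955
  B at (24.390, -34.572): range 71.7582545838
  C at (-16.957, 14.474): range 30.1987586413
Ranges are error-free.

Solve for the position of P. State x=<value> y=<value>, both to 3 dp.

eq1: (x − 44.001)² + (y − 27.631)² = 90.4548089955²
eq2: (x − 24.390)² + (y + 34.572)² = 71.7582545838²
eq3: (x + 16.957)² + (y − 14.474)² = 30.1987586413²
eq2−eq1, eq2−eq3 (x²,y² cancel):
  39.222·x + 124.406·y = -2123.360492
  -82.694·x + 98.092·y = 2944.223318
det = 39.222·98.092 − 124.406·-82.694 = 14134.994188
x = (-2123.360492·98.092 − 124.406·2944.223318) / 14134.994188 = -40.648317
y = (39.222·2944.223318 − -2123.360492·-82.694) / 14134.994188 = -4.252626

x=-40.648 y=-4.253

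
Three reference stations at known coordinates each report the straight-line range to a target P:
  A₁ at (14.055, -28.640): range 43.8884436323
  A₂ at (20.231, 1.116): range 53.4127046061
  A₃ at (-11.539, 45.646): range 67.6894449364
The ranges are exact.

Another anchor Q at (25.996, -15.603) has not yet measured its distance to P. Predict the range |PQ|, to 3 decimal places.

eq1: (x − 14.055)² + (y + 28.640)² = 43.8884436323²
eq2: (x − 20.231)² + (y − 1.116)² = 53.4127046061²
eq3: (x + 11.539)² + (y − 45.646)² = 67.6894449364²
eq2−eq3, eq2−eq1 (x²,y² cancel):
  -63.540·x + 89.060·y = 77.223078
  -12.352·x − 59.512·y = 1533.975337
det = -63.540·-59.512 − 89.060·-12.352 = 4881.461600
x = (77.223078·-59.512 − 89.060·1533.975337) / 4881.461600 = -28.928127
y = (-63.540·1533.975337 − 77.223078·-12.352) / 4881.461600 = -19.771729
|P − Q| = √((-28.928127 − 25.996)² + (-19.771729 − -15.603)²) = 55.082103

55.082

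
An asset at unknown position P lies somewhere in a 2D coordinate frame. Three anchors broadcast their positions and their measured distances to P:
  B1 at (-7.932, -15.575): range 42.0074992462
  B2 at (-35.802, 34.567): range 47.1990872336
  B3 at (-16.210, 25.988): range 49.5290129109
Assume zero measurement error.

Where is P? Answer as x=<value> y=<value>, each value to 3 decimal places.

x=-49.639 y=-10.558

eq1: (x + 7.932)² + (y + 15.575)² = 42.0074992462²
eq2: (x + 35.802)² + (y − 34.567)² = 47.1990872336²
eq3: (x + 16.210)² + (y − 25.988)² = 49.5290129109²
eq3−eq1, eq3−eq2 (x²,y² cancel):
  16.556·x − 83.126·y = 55.850132
  -39.184·x + 17.158·y = 1763.889733
det = 16.556·17.158 − -83.126·-39.184 = -2973.141336
x = (55.850132·17.158 − -83.126·1763.889733) / -2973.141336 = -49.638869
y = (16.556·1763.889733 − 55.850132·-39.184) / -2973.141336 = -10.558324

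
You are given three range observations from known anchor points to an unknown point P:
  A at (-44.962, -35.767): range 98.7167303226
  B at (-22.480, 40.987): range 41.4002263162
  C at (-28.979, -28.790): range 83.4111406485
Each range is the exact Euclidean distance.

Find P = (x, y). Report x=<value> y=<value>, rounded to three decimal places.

x=18.894 y=39.515

eq1: (x + 44.962)² + (y + 35.767)² = 98.7167303226²
eq2: (x + 22.480)² + (y − 40.987)² = 41.4002263162²
eq3: (x + 28.979)² + (y + 28.790)² = 83.4111406485²
eq2−eq3, eq2−eq1 (x²,y² cancel):
  -12.998·x − 139.554·y = -5760.077673
  -44.964·x − 153.508·y = -6915.438943
det = -12.998·-153.508 − -139.554·-44.964 = -4279.609072
x = (-5760.077673·-153.508 − -139.554·-6915.438943) / -4279.609072 = 18.894053
y = (-12.998·-6915.438943 − -5760.077673·-44.964) / -4279.609072 = 39.515118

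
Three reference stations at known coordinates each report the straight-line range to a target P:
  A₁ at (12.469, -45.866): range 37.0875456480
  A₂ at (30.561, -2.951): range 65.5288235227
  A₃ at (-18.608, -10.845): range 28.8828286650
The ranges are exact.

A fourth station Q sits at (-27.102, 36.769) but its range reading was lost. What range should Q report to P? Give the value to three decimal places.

eq1: (x − 12.469)² + (y + 45.866)² = 37.0875456480²
eq2: (x − 30.561)² + (y + 2.951)² = 65.5288235227²
eq3: (x + 18.608)² + (y + 10.845)² = 28.8828286650²
eq3−eq1, eq3−eq2 (x²,y² cancel):
  62.154·x − 70.042·y = 1254.025978
  98.338·x + 15.788·y = -2980.997488
det = 62.154·15.788 − -70.042·98.338 = 7869.077548
x = (1254.025978·15.788 − -70.042·-2980.997488) / 7869.077548 = -24.017614
y = (62.154·-2980.997488 − 1254.025978·98.338) / 7869.077548 = -39.216709
|P − Q| = √((-24.017614 − -27.102)² + (-39.216709 − 36.769)²) = 76.048283

76.048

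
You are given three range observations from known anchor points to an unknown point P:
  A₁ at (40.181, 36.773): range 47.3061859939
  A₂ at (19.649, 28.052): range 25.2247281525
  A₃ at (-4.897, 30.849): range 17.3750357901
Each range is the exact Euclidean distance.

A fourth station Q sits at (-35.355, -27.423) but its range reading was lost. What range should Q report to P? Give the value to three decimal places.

eq1: (x − 40.181)² + (y − 36.773)² = 47.3061859939²
eq2: (x − 19.649)² + (y − 28.052)² = 25.2247281525²
eq3: (x + 4.897)² + (y − 30.849)² = 17.3750357901²
eq3−eq1, eq3−eq2 (x²,y² cancel):
  90.156·x + 11.848·y = 55.141515
  49.092·x − 5.594·y = -137.038547
det = 90.156·-5.594 − 11.848·49.092 = -1085.974680
x = (55.141515·-5.594 − 11.848·-137.038547) / -1085.974680 = -1.211051
y = (90.156·-137.038547 − 55.141515·49.092) / -1085.974680 = 13.869434
|P − Q| = √((-1.211051 − -35.355)² + (13.869434 − -27.423)²) = 53.580541

53.581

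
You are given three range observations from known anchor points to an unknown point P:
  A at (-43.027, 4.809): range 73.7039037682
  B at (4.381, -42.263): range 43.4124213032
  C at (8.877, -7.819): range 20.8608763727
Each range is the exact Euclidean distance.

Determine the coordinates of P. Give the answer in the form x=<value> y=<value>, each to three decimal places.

x=29.722 y=-7.015

eq1: (x + 43.027)² + (y − 4.809)² = 73.7039037682²
eq2: (x − 4.381)² + (y + 42.263)² = 43.4124213032²
eq3: (x − 8.877)² + (y + 7.819)² = 20.8608763727²
eq2−eq3, eq2−eq1 (x²,y² cancel):
  8.992·x + 68.888·y = -215.954280
  -94.816·x + 94.144·y = -3478.532227
det = 8.992·94.144 − 68.888·-94.816 = 7378.227456
x = (-215.954280·94.144 − 68.888·-3478.532227) / 7378.227456 = 29.722359
y = (8.992·-3478.532227 − -215.954280·-94.816) / 7378.227456 = -7.014542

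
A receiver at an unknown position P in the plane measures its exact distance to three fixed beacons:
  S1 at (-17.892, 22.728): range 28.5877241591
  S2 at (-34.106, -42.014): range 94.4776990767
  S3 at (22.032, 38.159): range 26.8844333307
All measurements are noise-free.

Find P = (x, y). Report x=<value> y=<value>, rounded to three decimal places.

eq1: (x + 17.892)² + (y − 22.728)² = 28.5877241591²
eq2: (x + 34.106)² + (y + 42.014)² = 94.4776990767²
eq3: (x − 22.032)² + (y − 38.159)² = 26.8844333307²
eq3−eq2, eq3−eq1 (x²,y² cancel):
  -112.276·x − 160.346·y = -7216.385740
  -79.848·x − 30.862·y = -1199.317874
det = -112.276·-30.862 − -160.346·-79.848 = -9338.245496
x = (-7216.385740·-30.862 − -160.346·-1199.317874) / -9338.245496 = -3.256101
y = (-112.276·-1199.317874 − -7216.385740·-79.848) / -9338.245496 = 47.285045

x=-3.256 y=47.285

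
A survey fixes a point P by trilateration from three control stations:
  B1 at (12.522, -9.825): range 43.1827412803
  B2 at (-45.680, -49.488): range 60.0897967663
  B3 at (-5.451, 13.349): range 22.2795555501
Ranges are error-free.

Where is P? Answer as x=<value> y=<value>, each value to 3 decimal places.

x=-26.981 y=7.618

eq1: (x − 12.522)² + (y + 9.825)² = 43.1827412803²
eq2: (x + 45.680)² + (y + 49.488)² = 60.0897967663²
eq3: (x + 5.451)² + (y − 13.349)² = 22.2795555501²
eq1−eq2, eq1−eq3 (x²,y² cancel):
  -116.404·x − 79.326·y = 2536.358904
  -35.946·x + 46.348·y = 1322.948642
det = -116.404·46.348 − -79.326·-35.946 = -8246.544988
x = (2536.358904·46.348 − -79.326·1322.948642) / -8246.544988 = -26.980922
y = (-116.404·1322.948642 − 2536.358904·-35.946) / -8246.544988 = 7.618288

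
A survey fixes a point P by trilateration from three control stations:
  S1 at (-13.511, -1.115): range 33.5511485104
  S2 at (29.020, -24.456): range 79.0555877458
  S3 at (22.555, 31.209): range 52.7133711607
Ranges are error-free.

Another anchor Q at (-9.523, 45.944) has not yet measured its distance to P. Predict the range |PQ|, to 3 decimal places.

eq1: (x + 13.511)² + (y + 1.115)² = 33.5511485104²
eq2: (x − 29.020)² + (y + 24.456)² = 79.0555877458²
eq3: (x − 22.555)² + (y − 31.209)² = 52.7133711607²
eq3−eq2, eq3−eq1 (x²,y² cancel):
  12.930·x − 111.330·y = -3513.559825
  -72.132·x − 64.648·y = 354.080573
det = 12.930·-64.648 − -111.330·-72.132 = -8866.354200
x = (-3513.559825·-64.648 − -111.330·354.080573) / -8866.354200 = -30.064714
y = (12.930·354.080573 − -3513.559825·-72.132) / -8866.354200 = 28.068113
|P − Q| = √((-30.064714 − -9.523)² + (28.068113 − 45.944)²) = 27.230669

27.231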